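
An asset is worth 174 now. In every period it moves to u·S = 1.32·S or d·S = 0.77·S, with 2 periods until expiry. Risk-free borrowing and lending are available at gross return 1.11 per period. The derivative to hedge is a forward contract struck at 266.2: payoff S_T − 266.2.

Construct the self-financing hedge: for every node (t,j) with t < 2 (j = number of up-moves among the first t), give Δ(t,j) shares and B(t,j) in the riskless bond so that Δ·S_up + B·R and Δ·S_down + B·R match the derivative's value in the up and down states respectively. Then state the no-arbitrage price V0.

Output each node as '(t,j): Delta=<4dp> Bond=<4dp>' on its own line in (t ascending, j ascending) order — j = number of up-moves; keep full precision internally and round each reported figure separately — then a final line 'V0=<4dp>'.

Under the risk-neutral measure, an up-move has probability p* = (R−d)/(u−d) = 0.6182 and values discount at R = 1.11.
Payoff layer (t=2): V(2,0)=-163.0354, V(2,1)=-89.3464, V(2,2)=36.9776
(1,0): S=133.9800. Δ = (V_up−V_dn)/(S_up−S_dn) = (-89.3464−-163.0354)/(176.8536−103.1646) = 1.0000. V = [p*·-89.3464 + (1−p*)·-163.0354]/1.11 = -105.8398. B = V − Δ·S = -239.8198.
(1,1): S=229.6800. Δ = (V_up−V_dn)/(S_up−S_dn) = (36.9776−-89.3464)/(303.1776−176.8536) = 1.0000. V = [p*·36.9776 + (1−p*)·-89.3464]/1.11 = -10.1398. B = V − Δ·S = -239.8198.
(0,0): S=174.0000. Δ = (V_up−V_dn)/(S_up−S_dn) = (-10.1398−-105.8398)/(229.6800−133.9800) = 1.0000. V = [p*·-10.1398 + (1−p*)·-105.8398]/1.11 = -42.0539. B = V − Δ·S = -216.0539.
Self-financing check: at every node Δ·S+B equals the discounted successor values.

(0,0): Delta=1.0000 Bond=-216.0539
(1,0): Delta=1.0000 Bond=-239.8198
(1,1): Delta=1.0000 Bond=-239.8198
V0=-42.0539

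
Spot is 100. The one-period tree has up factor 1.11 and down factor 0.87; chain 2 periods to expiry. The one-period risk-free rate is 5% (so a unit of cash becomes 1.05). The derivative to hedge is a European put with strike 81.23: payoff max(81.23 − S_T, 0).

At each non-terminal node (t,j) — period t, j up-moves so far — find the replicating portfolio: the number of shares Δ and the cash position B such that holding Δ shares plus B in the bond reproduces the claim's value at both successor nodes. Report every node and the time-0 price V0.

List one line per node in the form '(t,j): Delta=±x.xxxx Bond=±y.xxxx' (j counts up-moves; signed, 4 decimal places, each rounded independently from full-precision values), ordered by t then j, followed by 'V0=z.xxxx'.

No-arbitrage ⇒ martingale measure with p* = (R−d)/(u−d) = 0.7500.
Terminal values V(2,·): V(2,0)=5.5400, V(2,1)=0.0000, V(2,2)=0.0000
(1,0): S=87.0000. Δ = (V_up−V_dn)/(S_up−S_dn) = (0.0000−5.5400)/(96.5700−75.6900) = -0.2653. V = [p*·0.0000 + (1−p*)·5.5400]/1.05 = 1.3190. B = V − Δ·S = 24.4024.
(1,1): S=111.0000. Δ = (V_up−V_dn)/(S_up−S_dn) = (0.0000−0.0000)/(123.2100−96.5700) = 0.0000. V = [p*·0.0000 + (1−p*)·0.0000]/1.05 = 0.0000. B = V − Δ·S = 0.0000.
(0,0): S=100.0000. Δ = (V_up−V_dn)/(S_up−S_dn) = (0.0000−1.3190)/(111.0000−87.0000) = -0.0550. V = [p*·0.0000 + (1−p*)·1.3190]/1.05 = 0.3141. B = V − Δ·S = 5.8101.
Self-financing check: at every node Δ·S+B equals the discounted successor values.

(0,0): Delta=-0.0550 Bond=5.8101
(1,0): Delta=-0.2653 Bond=24.4024
(1,1): Delta=0.0000 Bond=0.0000
V0=0.3141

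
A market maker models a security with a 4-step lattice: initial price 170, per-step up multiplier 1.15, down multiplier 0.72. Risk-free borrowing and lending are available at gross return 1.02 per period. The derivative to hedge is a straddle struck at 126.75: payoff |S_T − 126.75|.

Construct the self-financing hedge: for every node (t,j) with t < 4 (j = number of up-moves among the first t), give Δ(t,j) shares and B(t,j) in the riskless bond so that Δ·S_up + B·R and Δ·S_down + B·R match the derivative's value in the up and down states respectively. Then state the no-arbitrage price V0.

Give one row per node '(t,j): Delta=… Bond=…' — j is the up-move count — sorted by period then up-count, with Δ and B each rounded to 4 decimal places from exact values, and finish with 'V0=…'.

Since d<R<u, set p* = (R−d)/(u−d) = 0.6977; price each node as the discounted p*-expectation of its children.
Terminal values V(4,·): V(4,0)=81.0644, V(4,1)=53.7800, V(4,2)=10.2007, V(4,3)=59.4051, V(4,4)=170.5811
  t=3,j=0: stock 63.4522 → up 72.9700 (V=53.7800), down 45.6856 (V=81.0644). Price 60.8125; hedge Δ=-1.0000, bond B=124.2647.
  t=3,j=1: stock 101.3472 → up 116.5493 (V=10.2007), down 72.9700 (V=53.7800). Price 22.9175; hedge Δ=-1.0000, bond B=124.2647.
  t=3,j=2: stock 161.8740 → up 186.1551 (V=59.4051), down 116.5493 (V=10.2007). Price 43.6562; hedge Δ=0.7069, bond B=-70.7726.
  t=3,j=3: stock 258.5487 → up 297.3311 (V=170.5811), down 186.1551 (V=59.4051). Price 134.2840; hedge Δ=1.0000, bond B=-124.2647.
  t=2,j=0: stock 88.1280 → up 101.3472 (V=22.9175), down 63.4522 (V=60.8125). Price 33.7001; hedge Δ=-1.0000, bond B=121.8281.
  t=2,j=1: stock 140.7600 → up 161.8740 (V=43.6562), down 101.3472 (V=22.9175). Price 36.6533; hedge Δ=0.3426, bond B=-11.5763.
  t=2,j=2: stock 224.8250 → up 258.5487 (V=134.2840), down 161.8740 (V=43.6562). Price 104.7892; hedge Δ=0.9375, bond B=-105.9732.
  t=1,j=0: stock 122.4000 → up 140.7600 (V=36.6533), down 88.1280 (V=33.7001). Price 35.0593; hedge Δ=0.0561, bond B=28.1915.
  t=1,j=1: stock 195.5000 → up 224.8250 (V=104.7892), down 140.7600 (V=36.6533). Price 82.5392; hedge Δ=0.8105, bond B=-75.9163.
  t=0,j=0: stock 170.0000 → up 195.5000 (V=82.5392), down 122.4000 (V=35.0593). Price 66.8478; hedge Δ=0.6495, bond B=-43.5704.
Each (Δ,B) replicates both successor values, so the strategy is self-financing and V0 is arbitrage-free.

(0,0): Delta=0.6495 Bond=-43.5704
(1,0): Delta=0.0561 Bond=28.1915
(1,1): Delta=0.8105 Bond=-75.9163
(2,0): Delta=-1.0000 Bond=121.8281
(2,1): Delta=0.3426 Bond=-11.5763
(2,2): Delta=0.9375 Bond=-105.9732
(3,0): Delta=-1.0000 Bond=124.2647
(3,1): Delta=-1.0000 Bond=124.2647
(3,2): Delta=0.7069 Bond=-70.7726
(3,3): Delta=1.0000 Bond=-124.2647
V0=66.8478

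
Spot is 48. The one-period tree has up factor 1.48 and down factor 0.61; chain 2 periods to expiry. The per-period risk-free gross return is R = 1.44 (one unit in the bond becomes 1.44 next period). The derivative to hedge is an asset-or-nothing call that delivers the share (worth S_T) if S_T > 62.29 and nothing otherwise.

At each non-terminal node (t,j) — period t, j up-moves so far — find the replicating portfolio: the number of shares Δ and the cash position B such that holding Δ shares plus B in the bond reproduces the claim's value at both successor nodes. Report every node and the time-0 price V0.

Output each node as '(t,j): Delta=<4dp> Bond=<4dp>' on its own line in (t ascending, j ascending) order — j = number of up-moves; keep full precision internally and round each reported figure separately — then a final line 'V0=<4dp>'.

(0,0): Delta=1.6680 Bond=-33.9163
(1,0): Delta=0.0000 Bond=0.0000
(1,1): Delta=1.7011 Bond=-51.1933
V0=46.1485

Risk-neutral probability p* = (R−d)/(u−d) = (1.44−0.61)/(1.48−0.61) = 0.9540.
At expiry t=2: V(2,0)=0.0000, V(2,1)=0.0000, V(2,2)=105.1392
(1,0): S=29.2800. Δ = (V_up−V_dn)/(S_up−S_dn) = (0.0000−0.0000)/(43.3344−17.8608) = 0.0000. V = [p*·0.0000 + (1−p*)·0.0000]/1.44 = 0.0000. B = V − Δ·S = 0.0000.
(1,1): S=71.0400. Δ = (V_up−V_dn)/(S_up−S_dn) = (105.1392−0.0000)/(105.1392−43.3344) = 1.7011. V = [p*·105.1392 + (1−p*)·0.0000]/1.44 = 69.6564. B = V − Δ·S = -51.1933.
(0,0): S=48.0000. Δ = (V_up−V_dn)/(S_up−S_dn) = (69.6564−0.0000)/(71.0400−29.2800) = 1.6680. V = [p*·69.6564 + (1−p*)·0.0000]/1.44 = 46.1485. B = V − Δ·S = -33.9163.
Each (Δ,B) replicates both successor values, so the strategy is self-financing and V0 is arbitrage-free.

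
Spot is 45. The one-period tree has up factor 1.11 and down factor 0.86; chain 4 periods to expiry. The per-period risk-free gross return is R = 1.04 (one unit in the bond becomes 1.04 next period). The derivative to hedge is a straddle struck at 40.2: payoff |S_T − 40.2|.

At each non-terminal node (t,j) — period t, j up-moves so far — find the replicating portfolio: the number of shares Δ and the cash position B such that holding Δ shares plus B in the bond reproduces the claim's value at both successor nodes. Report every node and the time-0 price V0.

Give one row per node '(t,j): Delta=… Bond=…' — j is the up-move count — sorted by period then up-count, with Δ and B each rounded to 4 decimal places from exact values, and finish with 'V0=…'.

(0,0): Delta=0.7496 Bond=-22.0195
(1,0): Delta=0.2432 Bond=-3.3047
(1,1): Delta=0.9021 Bond=-30.5208
(2,0): Delta=-0.8657 Bond=33.4723
(2,1): Delta=0.5774 Bond=-17.7904
(2,2): Delta=1.0000 Bond=-37.1672
(3,0): Delta=-1.0000 Bond=38.6538
(3,1): Delta=-0.8253 Bond=33.3169
(3,2): Delta=1.0000 Bond=-38.6538
(3,3): Delta=1.0000 Bond=-38.6538
V0=11.7117

Since d<R<u, set p* = (R−d)/(u−d) = 0.7200; price each node as the discounted p*-expectation of its children.
Terminal values V(4,·): V(4,0)=15.5846, V(4,1)=8.4290, V(4,2)=0.8068, V(4,3)=12.7273, V(4,4)=28.1132
Node (3,0) S=28.6225: V=(p*·8.4290+(1−p*)·15.5846)/1.04=10.0313; Δ=(8.4290−15.5846)/(31.7710−24.6154)=-1.0000; B=V−Δ·S=38.6538
Node (3,1) S=36.9430: V=(p*·0.8068+(1−p*)·8.4290)/1.04=2.8279; Δ=(0.8068−8.4290)/(41.0068−31.7710)=-0.8253; B=V−Δ·S=33.3169
Node (3,2) S=47.6823: V=(p*·12.7273+(1−p*)·0.8068)/1.04=9.0284; Δ=(12.7273−0.8068)/(52.9273−41.0068)=1.0000; B=V−Δ·S=-38.6538
Node (3,3) S=61.5434: V=(p*·28.1132+(1−p*)·12.7273)/1.04=22.8895; Δ=(28.1132−12.7273)/(68.3132−52.9273)=1.0000; B=V−Δ·S=-38.6538
Node (2,0) S=33.2820: V=(p*·2.8279+(1−p*)·10.0313)/1.04=4.6585; Δ=(2.8279−10.0313)/(36.9430−28.6225)=-0.8657; B=V−Δ·S=33.4723
Node (2,1) S=42.9570: V=(p*·9.0284+(1−p*)·2.8279)/1.04=7.0118; Δ=(9.0284−2.8279)/(47.6823−36.9430)=0.5774; B=V−Δ·S=-17.7904
Node (2,2) S=55.4445: V=(p*·22.8895+(1−p*)·9.0284)/1.04=18.2773; Δ=(22.8895−9.0284)/(61.5434−47.6823)=1.0000; B=V−Δ·S=-37.1672
Node (1,0) S=38.7000: V=(p*·7.0118+(1−p*)·4.6585)/1.04=6.1085; Δ=(7.0118−4.6585)/(42.9570−33.2820)=0.2432; B=V−Δ·S=-3.3047
Node (1,1) S=49.9500: V=(p*·18.2773+(1−p*)·7.0118)/1.04=14.5413; Δ=(18.2773−7.0118)/(55.4445−42.9570)=0.9021; B=V−Δ·S=-30.5208
Node (0,0) S=45.0000: V=(p*·14.5413+(1−p*)·6.1085)/1.04=11.7117; Δ=(14.5413−6.1085)/(49.9500−38.7000)=0.7496; B=V−Δ·S=-22.0195
The time-0 hedge costs 11.7117, which is the no-arbitrage price.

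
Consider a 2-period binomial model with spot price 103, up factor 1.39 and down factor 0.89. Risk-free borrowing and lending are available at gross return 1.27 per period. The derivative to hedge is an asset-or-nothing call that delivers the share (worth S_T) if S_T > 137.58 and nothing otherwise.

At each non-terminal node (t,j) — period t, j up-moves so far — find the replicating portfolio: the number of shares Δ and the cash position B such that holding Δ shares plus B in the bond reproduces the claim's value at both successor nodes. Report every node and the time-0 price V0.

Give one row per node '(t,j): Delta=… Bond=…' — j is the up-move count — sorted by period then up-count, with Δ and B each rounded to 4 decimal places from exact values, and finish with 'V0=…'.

Since d<R<u, set p* = (R−d)/(u−d) = 0.7600; price each node as the discounted p*-expectation of its children.
At expiry t=2: V(2,0)=0.0000, V(2,1)=0.0000, V(2,2)=199.0063
(1,0): S=91.6700. Δ = (V_up−V_dn)/(S_up−S_dn) = (0.0000−0.0000)/(127.4213−81.5863) = 0.0000. V = [p*·0.0000 + (1−p*)·0.0000]/1.27 = 0.0000. B = V − Δ·S = 0.0000.
(1,1): S=143.1700. Δ = (V_up−V_dn)/(S_up−S_dn) = (199.0063−0.0000)/(199.0063−127.4213) = 2.7800. V = [p*·199.0063 + (1−p*)·0.0000]/1.27 = 119.0904. B = V − Δ·S = -278.9222.
(0,0): S=103.0000. Δ = (V_up−V_dn)/(S_up−S_dn) = (119.0904−0.0000)/(143.1700−91.6700) = 2.3124. V = [p*·119.0904 + (1−p*)·0.0000]/1.27 = 71.2667. B = V − Δ·S = -166.9141.
Self-financing check: at every node Δ·S+B equals the discounted successor values.

(0,0): Delta=2.3124 Bond=-166.9141
(1,0): Delta=0.0000 Bond=0.0000
(1,1): Delta=2.7800 Bond=-278.9222
V0=71.2667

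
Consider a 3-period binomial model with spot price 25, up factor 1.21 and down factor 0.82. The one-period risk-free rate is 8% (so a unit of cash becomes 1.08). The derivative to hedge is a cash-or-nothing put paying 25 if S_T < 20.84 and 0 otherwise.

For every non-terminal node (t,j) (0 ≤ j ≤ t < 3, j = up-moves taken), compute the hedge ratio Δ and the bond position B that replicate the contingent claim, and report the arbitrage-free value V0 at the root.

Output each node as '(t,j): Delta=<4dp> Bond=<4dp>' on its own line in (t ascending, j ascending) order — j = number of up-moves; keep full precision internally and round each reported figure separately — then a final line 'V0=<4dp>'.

(0,0): Delta=-0.9770 Bond=29.5708
(1,0): Delta=-1.9302 Bond=51.4770
(1,1): Delta=-0.6540 Bond=22.1662
(2,0): Delta=0.0000 Bond=23.1481
(2,1): Delta=-2.5843 Bond=71.8186
(2,2): Delta=0.0000 Bond=0.0000
V0=5.1452

The replicating-portfolio and risk-neutral prices coincide; use p* = (1.08−0.82)/(1.21−0.82) = 0.6667 for the latter.
At expiry t=3: V(3,0)=25.0000, V(3,1)=25.0000, V(3,2)=0.0000, V(3,3)=0.0000
  t=2,j=0: stock 16.8100 → up 20.3401 (V=25.0000), down 13.7842 (V=25.0000). Price 23.1481; hedge Δ=0.0000, bond B=23.1481.
  t=2,j=1: stock 24.8050 → up 30.0140 (V=0.0000), down 20.3401 (V=25.0000). Price 7.7160; hedge Δ=-2.5843, bond B=71.8186.
  t=2,j=2: stock 36.6025 → up 44.2890 (V=0.0000), down 30.0140 (V=0.0000). Price 0.0000; hedge Δ=0.0000, bond B=0.0000.
  t=1,j=0: stock 20.5000 → up 24.8050 (V=7.7160), down 16.8100 (V=23.1481). Price 11.9075; hedge Δ=-1.9302, bond B=51.4770.
  t=1,j=1: stock 30.2500 → up 36.6025 (V=0.0000), down 24.8050 (V=7.7160). Price 2.3815; hedge Δ=-0.6540, bond B=22.1662.
  t=0,j=0: stock 25.0000 → up 30.2500 (V=2.3815), down 20.5000 (V=11.9075). Price 5.1452; hedge Δ=-0.9770, bond B=29.5708.
Each (Δ,B) replicates both successor values, so the strategy is self-financing and V0 is arbitrage-free.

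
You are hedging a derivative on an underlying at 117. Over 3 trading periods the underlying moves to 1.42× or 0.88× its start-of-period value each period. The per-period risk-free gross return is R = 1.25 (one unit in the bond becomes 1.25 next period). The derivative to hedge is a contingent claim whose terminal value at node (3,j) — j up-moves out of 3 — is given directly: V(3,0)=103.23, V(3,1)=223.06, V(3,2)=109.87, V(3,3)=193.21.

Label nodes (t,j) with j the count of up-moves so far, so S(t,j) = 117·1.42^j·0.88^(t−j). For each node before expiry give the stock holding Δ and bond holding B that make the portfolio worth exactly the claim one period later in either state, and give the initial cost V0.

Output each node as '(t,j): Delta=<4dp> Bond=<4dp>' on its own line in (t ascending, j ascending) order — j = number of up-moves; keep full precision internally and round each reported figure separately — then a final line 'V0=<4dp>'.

(0,0): Delta=0.0220 Bond=79.1070
(1,0): Delta=-0.5731 Bond=160.1580
(1,1): Delta=0.1914 Bond=70.7307
(2,0): Delta=2.4492 Bond=-73.6388
(2,1): Delta=-1.4337 Bond=326.0142
(2,2): Delta=0.6542 Bond=-20.7547
V0=81.6799

Under the risk-neutral measure, an up-move has probability p* = (R−d)/(u−d) = 0.6852 and values discount at R = 1.25.
Terminal payoffs: V(3,0)=103.2300, V(3,1)=223.0600, V(3,2)=109.8700, V(3,3)=193.2100
Node (2,0) S=90.6048: V=(p*·223.0600+(1−p*)·103.2300)/1.25=148.2686; Δ=(223.0600−103.2300)/(128.6588−79.7322)=2.4492; B=V−Δ·S=-73.6388
Node (2,1) S=146.2032: V=(p*·109.8700+(1−p*)·223.0600)/1.25=116.4031; Δ=(109.8700−223.0600)/(207.6085−128.6588)=-1.4337; B=V−Δ·S=326.0142
Node (2,2) S=235.9188: V=(p*·193.2100+(1−p*)·109.8700)/1.25=133.5787; Δ=(193.2100−109.8700)/(335.0047−207.6085)=0.6542; B=V−Δ·S=-20.7547
Node (1,0) S=102.9600: V=(p*·116.4031+(1−p*)·148.2686)/1.25=101.1479; Δ=(116.4031−148.2686)/(146.2032−90.6048)=-0.5731; B=V−Δ·S=160.1580
Node (1,1) S=166.1400: V=(p*·133.5787+(1−p*)·116.4031)/1.25=102.5372; Δ=(133.5787−116.4031)/(235.9188−146.2032)=0.1914; B=V−Δ·S=70.7307
Node (0,0) S=117.0000: V=(p*·102.5372+(1−p*)·101.1479)/1.25=81.6799; Δ=(102.5372−101.1479)/(166.1400−102.9600)=0.0220; B=V−Δ·S=79.1070
The time-0 hedge costs 81.6799, which is the no-arbitrage price.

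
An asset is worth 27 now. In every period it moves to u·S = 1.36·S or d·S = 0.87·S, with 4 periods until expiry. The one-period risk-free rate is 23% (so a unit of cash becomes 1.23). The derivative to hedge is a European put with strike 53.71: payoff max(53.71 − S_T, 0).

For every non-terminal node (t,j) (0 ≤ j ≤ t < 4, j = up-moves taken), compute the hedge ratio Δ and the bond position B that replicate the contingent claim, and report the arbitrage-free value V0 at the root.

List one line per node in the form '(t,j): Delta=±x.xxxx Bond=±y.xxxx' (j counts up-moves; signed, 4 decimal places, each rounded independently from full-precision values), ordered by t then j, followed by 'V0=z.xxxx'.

Since d<R<u, set p* = (R−d)/(u−d) = 0.7347; price each node as the discounted p*-expectation of its children.
At expiry t=4: V(4,0)=38.2418, V(4,1)=29.5298, V(4,2)=15.9110, V(4,3)=0.0000, V(4,4)=0.0000
  t=3,j=0: stock 17.7796 → up 24.1802 (V=29.5298), down 15.4682 (V=38.2418). Price 25.8871; hedge Δ=-1.0000, bond B=43.6667.
  t=3,j=1: stock 27.7934 → up 37.7990 (V=15.9110), down 24.1802 (V=29.5298). Price 15.8733; hedge Δ=-1.0000, bond B=43.6667.
  t=3,j=2: stock 43.4471 → up 59.0881 (V=0.0000), down 37.7990 (V=15.9110). Price 3.4319; hedge Δ=-0.7474, bond B=35.9034.
  t=3,j=3: stock 67.9173 → up 92.3675 (V=0.0000), down 59.0881 (V=0.0000). Price 0.0000; hedge Δ=0.0000, bond B=0.0000.
  t=2,j=0: stock 20.4363 → up 27.7934 (V=15.8733), down 17.7796 (V=25.8871). Price 15.0651; hedge Δ=-1.0000, bond B=35.5014.
  t=2,j=1: stock 31.9464 → up 43.4471 (V=3.4319), down 27.7934 (V=15.8733). Price 5.4737; hedge Δ=-0.7948, bond B=30.8643.
  t=2,j=2: stock 49.9392 → up 67.9173 (V=0.0000), down 43.4471 (V=3.4319). Price 0.7403; hedge Δ=-0.1402, bond B=7.7442.
  t=1,j=0: stock 23.4900 → up 31.9464 (V=5.4737), down 20.4363 (V=15.0651). Price 6.5190; hedge Δ=-0.8333, bond B=26.0931.
  t=1,j=1: stock 36.7200 → up 49.9392 (V=0.7403), down 31.9464 (V=5.4737). Price 1.6228; hedge Δ=-0.2631, bond B=11.2830.
  t=0,j=0: stock 27.0000 → up 36.7200 (V=1.6228), down 23.4900 (V=6.5190). Price 2.3755; hedge Δ=-0.3701, bond B=12.3677.
Self-financing check: at every node Δ·S+B equals the discounted successor values.

(0,0): Delta=-0.3701 Bond=12.3677
(1,0): Delta=-0.8333 Bond=26.0931
(1,1): Delta=-0.2631 Bond=11.2830
(2,0): Delta=-1.0000 Bond=35.5014
(2,1): Delta=-0.7948 Bond=30.8643
(2,2): Delta=-0.1402 Bond=7.7442
(3,0): Delta=-1.0000 Bond=43.6667
(3,1): Delta=-1.0000 Bond=43.6667
(3,2): Delta=-0.7474 Bond=35.9034
(3,3): Delta=0.0000 Bond=0.0000
V0=2.3755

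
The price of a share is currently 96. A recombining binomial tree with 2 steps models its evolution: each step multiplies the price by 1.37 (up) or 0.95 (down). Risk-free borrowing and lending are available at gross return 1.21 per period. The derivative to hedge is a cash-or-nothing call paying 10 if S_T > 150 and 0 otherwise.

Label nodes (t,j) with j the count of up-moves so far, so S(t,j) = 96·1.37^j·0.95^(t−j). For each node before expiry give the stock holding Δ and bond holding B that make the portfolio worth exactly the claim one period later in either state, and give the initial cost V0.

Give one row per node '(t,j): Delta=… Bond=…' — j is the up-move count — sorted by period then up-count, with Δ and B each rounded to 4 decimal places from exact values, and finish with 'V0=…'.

(0,0): Delta=0.1269 Bond=-9.5637
(1,0): Delta=0.0000 Bond=0.0000
(1,1): Delta=0.1810 Bond=-18.6934
V0=2.6174

The replicating-portfolio and risk-neutral prices coincide; use p* = (1.21−0.95)/(1.37−0.95) = 0.6190 for the latter.
Terminal payoffs: V(2,0)=0.0000, V(2,1)=0.0000, V(2,2)=10.0000
(1,0): S=91.2000. Δ = (V_up−V_dn)/(S_up−S_dn) = (0.0000−0.0000)/(124.9440−86.6400) = 0.0000. V = [p*·0.0000 + (1−p*)·0.0000]/1.21 = 0.0000. B = V − Δ·S = 0.0000.
(1,1): S=131.5200. Δ = (V_up−V_dn)/(S_up−S_dn) = (10.0000−0.0000)/(180.1824−124.9440) = 0.1810. V = [p*·10.0000 + (1−p*)·0.0000]/1.21 = 5.1161. B = V − Δ·S = -18.6934.
(0,0): S=96.0000. Δ = (V_up−V_dn)/(S_up−S_dn) = (5.1161−0.0000)/(131.5200−91.2000) = 0.1269. V = [p*·5.1161 + (1−p*)·0.0000]/1.21 = 2.6174. B = V − Δ·S = -9.5637.
Self-financing check: at every node Δ·S+B equals the discounted successor values.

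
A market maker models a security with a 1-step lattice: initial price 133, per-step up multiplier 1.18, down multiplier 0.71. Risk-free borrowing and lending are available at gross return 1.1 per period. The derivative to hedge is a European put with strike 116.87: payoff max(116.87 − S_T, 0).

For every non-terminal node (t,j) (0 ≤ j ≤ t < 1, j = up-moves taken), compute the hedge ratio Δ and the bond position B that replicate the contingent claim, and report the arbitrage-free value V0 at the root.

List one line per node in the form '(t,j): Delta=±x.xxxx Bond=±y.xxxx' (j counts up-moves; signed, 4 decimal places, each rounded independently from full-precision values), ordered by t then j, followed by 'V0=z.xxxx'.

Under the risk-neutral measure, an up-move has probability p* = (R−d)/(u−d) = 0.8298 and values discount at R = 1.1.
Payoff layer (t=1): V(1,0)=22.4400, V(1,1)=0.0000
Node (0,0) S=133.0000: V=(p*·0.0000+(1−p*)·22.4400)/1.1=3.4723; Δ=(0.0000−22.4400)/(156.9400−94.4300)=-0.3590; B=V−Δ·S=51.2170
Check: Δ(0,0)·S0 + B(0,0) = 3.4723 = V0.

(0,0): Delta=-0.3590 Bond=51.2170
V0=3.4723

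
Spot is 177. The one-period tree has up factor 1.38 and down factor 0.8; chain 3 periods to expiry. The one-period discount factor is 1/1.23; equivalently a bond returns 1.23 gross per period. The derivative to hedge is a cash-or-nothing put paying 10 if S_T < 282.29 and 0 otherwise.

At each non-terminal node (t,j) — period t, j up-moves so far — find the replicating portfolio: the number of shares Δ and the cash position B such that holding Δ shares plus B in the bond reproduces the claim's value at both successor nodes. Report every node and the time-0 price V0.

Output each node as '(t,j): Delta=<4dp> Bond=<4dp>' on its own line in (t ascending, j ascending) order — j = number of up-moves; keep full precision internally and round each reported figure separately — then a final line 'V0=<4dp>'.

No-arbitrage ⇒ martingale measure with p* = (R−d)/(u−d) = 0.7414.
Payoff layer (t=3): V(3,0)=10.0000, V(3,1)=10.0000, V(3,2)=10.0000, V(3,3)=0.0000
Node (2,0) S=113.2800: V=(p*·10.0000+(1−p*)·10.0000)/1.23=8.1301; Δ=(10.0000−10.0000)/(156.3264−90.6240)=0.0000; B=V−Δ·S=8.1301
Node (2,1) S=195.4080: V=(p*·10.0000+(1−p*)·10.0000)/1.23=8.1301; Δ=(10.0000−10.0000)/(269.6630−156.3264)=0.0000; B=V−Δ·S=8.1301
Node (2,2) S=337.0788: V=(p*·0.0000+(1−p*)·10.0000)/1.23=2.1026; Δ=(0.0000−10.0000)/(465.1687−269.6630)=-0.0511; B=V−Δ·S=19.3440
Node (1,0) S=141.6000: V=(p*·8.1301+(1−p*)·8.1301)/1.23=6.6098; Δ=(8.1301−8.1301)/(195.4080−113.2800)=0.0000; B=V−Δ·S=6.6098
Node (1,1) S=244.2600: V=(p*·2.1026+(1−p*)·8.1301)/1.23=2.9768; Δ=(2.1026−8.1301)/(337.0788−195.4080)=-0.0425; B=V−Δ·S=13.3690
Node (0,0) S=177.0000: V=(p*·2.9768+(1−p*)·6.6098)/1.23=3.1840; Δ=(2.9768−6.6098)/(244.2600−141.6000)=-0.0354; B=V−Δ·S=9.4479
Root portfolio cost Δ·177+B reproduces V0=3.1840.

(0,0): Delta=-0.0354 Bond=9.4479
(1,0): Delta=0.0000 Bond=6.6098
(1,1): Delta=-0.0425 Bond=13.3690
(2,0): Delta=0.0000 Bond=8.1301
(2,1): Delta=0.0000 Bond=8.1301
(2,2): Delta=-0.0511 Bond=19.3440
V0=3.1840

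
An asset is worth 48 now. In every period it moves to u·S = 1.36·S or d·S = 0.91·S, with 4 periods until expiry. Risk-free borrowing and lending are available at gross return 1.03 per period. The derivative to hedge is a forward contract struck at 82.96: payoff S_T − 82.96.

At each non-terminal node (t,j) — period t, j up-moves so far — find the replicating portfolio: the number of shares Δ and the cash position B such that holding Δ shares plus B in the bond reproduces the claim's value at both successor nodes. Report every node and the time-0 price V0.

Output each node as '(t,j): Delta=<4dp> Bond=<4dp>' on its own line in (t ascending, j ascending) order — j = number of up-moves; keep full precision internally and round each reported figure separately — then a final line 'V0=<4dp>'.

(0,0): Delta=1.0000 Bond=-73.7089
(1,0): Delta=1.0000 Bond=-75.9202
(1,1): Delta=1.0000 Bond=-75.9202
(2,0): Delta=1.0000 Bond=-78.1978
(2,1): Delta=1.0000 Bond=-78.1978
(2,2): Delta=1.0000 Bond=-78.1978
(3,0): Delta=1.0000 Bond=-80.5437
(3,1): Delta=1.0000 Bond=-80.5437
(3,2): Delta=1.0000 Bond=-80.5437
(3,3): Delta=1.0000 Bond=-80.5437
V0=-25.7089

Since d<R<u, set p* = (R−d)/(u−d) = 0.2667; price each node as the discounted p*-expectation of its children.
Payoff layer (t=4): V(4,0)=-50.0440, V(4,1)=-33.7669, V(4,2)=-9.4406, V(4,3)=26.9151, V(4,4)=81.2490
  t=3,j=0: stock 36.1714 → up 49.1931 (V=-33.7669), down 32.9160 (V=-50.0440). Price -44.3723; hedge Δ=1.0000, bond B=-80.5437.
  t=3,j=1: stock 54.0584 → up 73.5194 (V=-9.4406), down 49.1931 (V=-33.7669). Price -26.4853; hedge Δ=1.0000, bond B=-80.5437.
  t=3,j=2: stock 80.7905 → up 109.8751 (V=26.9151), down 73.5194 (V=-9.4406). Price 0.2468; hedge Δ=1.0000, bond B=-80.5437.
  t=3,j=3: stock 120.7419 → up 164.2090 (V=81.2490), down 109.8751 (V=26.9151). Price 40.1982; hedge Δ=1.0000, bond B=-80.5437.
  t=2,j=0: stock 39.7488 → up 54.0584 (V=-26.4853), down 36.1714 (V=-44.3723). Price -38.4490; hedge Δ=1.0000, bond B=-78.1978.
  t=2,j=1: stock 59.4048 → up 80.7905 (V=0.2468), down 54.0584 (V=-26.4853). Price -18.7930; hedge Δ=1.0000, bond B=-78.1978.
  t=2,j=2: stock 88.7808 → up 120.7419 (V=40.1982), down 80.7905 (V=0.2468). Price 10.5830; hedge Δ=1.0000, bond B=-78.1978.
  t=1,j=0: stock 43.6800 → up 59.4048 (V=-18.7930), down 39.7488 (V=-38.4490). Price -32.2402; hedge Δ=1.0000, bond B=-75.9202.
  t=1,j=1: stock 65.2800 → up 88.7808 (V=10.5830), down 59.4048 (V=-18.7930). Price -10.6402; hedge Δ=1.0000, bond B=-75.9202.
  t=0,j=0: stock 48.0000 → up 65.2800 (V=-10.6402), down 43.6800 (V=-32.2402). Price -25.7089; hedge Δ=1.0000, bond B=-73.7089.
The time-0 hedge costs -25.7089, which is the no-arbitrage price.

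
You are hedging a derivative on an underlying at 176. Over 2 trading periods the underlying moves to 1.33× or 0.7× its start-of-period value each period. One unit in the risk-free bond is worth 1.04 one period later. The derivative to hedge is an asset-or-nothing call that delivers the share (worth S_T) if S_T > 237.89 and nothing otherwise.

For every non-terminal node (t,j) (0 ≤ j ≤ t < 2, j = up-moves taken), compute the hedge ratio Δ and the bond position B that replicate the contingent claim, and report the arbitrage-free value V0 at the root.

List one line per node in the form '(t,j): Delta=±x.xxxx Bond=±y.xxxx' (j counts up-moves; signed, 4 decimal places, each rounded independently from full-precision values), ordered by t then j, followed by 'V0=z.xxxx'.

No-arbitrage ⇒ martingale measure with p* = (R−d)/(u−d) = 0.5397.
Payoff layer (t=2): V(2,0)=0.0000, V(2,1)=0.0000, V(2,2)=311.3264
(1,0): S=123.2000. Δ = (V_up−V_dn)/(S_up−S_dn) = (0.0000−0.0000)/(163.8560−86.2400) = 0.0000. V = [p*·0.0000 + (1−p*)·0.0000]/1.04 = 0.0000. B = V − Δ·S = 0.0000.
(1,1): S=234.0800. Δ = (V_up−V_dn)/(S_up−S_dn) = (311.3264−0.0000)/(311.3264−163.8560) = 2.1111. V = [p*·311.3264 + (1−p*)·0.0000]/1.04 = 161.5552. B = V − Δ·S = -332.6137.
(0,0): S=176.0000. Δ = (V_up−V_dn)/(S_up−S_dn) = (161.5552−0.0000)/(234.0800−123.2000) = 1.4570. V = [p*·161.5552 + (1−p*)·0.0000]/1.04 = 83.8351. B = V − Δ·S = -172.6017.
Root portfolio cost Δ·176+B reproduces V0=83.8351.

(0,0): Delta=1.4570 Bond=-172.6017
(1,0): Delta=0.0000 Bond=0.0000
(1,1): Delta=2.1111 Bond=-332.6137
V0=83.8351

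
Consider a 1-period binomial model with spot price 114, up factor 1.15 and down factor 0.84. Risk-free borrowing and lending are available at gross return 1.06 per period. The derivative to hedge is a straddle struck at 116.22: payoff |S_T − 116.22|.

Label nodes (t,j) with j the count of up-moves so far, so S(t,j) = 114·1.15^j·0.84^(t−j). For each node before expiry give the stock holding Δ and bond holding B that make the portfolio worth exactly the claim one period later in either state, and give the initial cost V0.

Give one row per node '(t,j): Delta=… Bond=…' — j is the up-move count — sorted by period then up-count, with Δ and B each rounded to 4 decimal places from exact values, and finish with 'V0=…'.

Risk-neutral probability p* = (R−d)/(u−d) = (1.06−0.84)/(1.15−0.84) = 0.7097.
At expiry t=1: V(1,0)=20.4600, V(1,1)=14.8800
Node (0,0) S=114.0000: V=(p*·14.8800+(1−p*)·20.4600)/1.06=15.5660; Δ=(14.8800−20.4600)/(131.1000−95.7600)=-0.1579; B=V−Δ·S=33.5660
Self-financing check: at every node Δ·S+B equals the discounted successor values.

(0,0): Delta=-0.1579 Bond=33.5660
V0=15.5660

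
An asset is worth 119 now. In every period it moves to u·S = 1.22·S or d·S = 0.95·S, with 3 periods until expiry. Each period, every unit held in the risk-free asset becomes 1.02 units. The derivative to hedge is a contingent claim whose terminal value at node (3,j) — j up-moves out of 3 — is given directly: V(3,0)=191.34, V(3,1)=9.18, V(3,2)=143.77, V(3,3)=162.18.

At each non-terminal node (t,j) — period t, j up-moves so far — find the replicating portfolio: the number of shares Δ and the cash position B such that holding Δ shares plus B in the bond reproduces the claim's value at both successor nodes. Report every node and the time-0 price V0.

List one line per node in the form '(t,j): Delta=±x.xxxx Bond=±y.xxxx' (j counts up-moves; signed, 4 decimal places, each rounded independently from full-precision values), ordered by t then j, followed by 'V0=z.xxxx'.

(0,0): Delta=-1.4066 Bond=267.2555
(1,0): Delta=-3.2132 Bond=476.8403
(1,1): Delta=2.6129 Bond=-310.9413
(2,0): Delta=-6.2820 Bond=815.9542
(2,1): Delta=3.6143 Bond=-455.2720
(2,2): Delta=0.3850 Bond=77.4452
V0=99.8740

Under the risk-neutral measure, an up-move has probability p* = (R−d)/(u−d) = 0.2593 and values discount at R = 1.02.
Terminal values V(3,·): V(3,0)=191.3400, V(3,1)=9.1800, V(3,2)=143.7700, V(3,3)=162.1800
Node (2,0) S=107.3975: V=(p*·9.1800+(1−p*)·191.3400)/1.02=141.2876; Δ=(9.1800−191.3400)/(131.0249−102.0276)=-6.2820; B=V−Δ·S=815.9542
Node (2,1) S=137.9210: V=(p*·143.7700+(1−p*)·9.1800)/1.02=43.2095; Δ=(143.7700−9.1800)/(168.2636−131.0249)=3.6143; B=V−Δ·S=-455.2720
Node (2,2) S=177.1196: V=(p*·162.1800+(1−p*)·143.7700)/1.02=145.6304; Δ=(162.1800−143.7700)/(216.0859−168.2636)=0.3850; B=V−Δ·S=77.4452
Node (1,0) S=113.0500: V=(p*·43.2095+(1−p*)·141.2876)/1.02=113.5882; Δ=(43.2095−141.2876)/(137.9210−107.3975)=-3.2132; B=V−Δ·S=476.8403
Node (1,1) S=145.1800: V=(p*·145.6304+(1−p*)·43.2095)/1.02=68.3952; Δ=(145.6304−43.2095)/(177.1196−137.9210)=2.6129; B=V−Δ·S=-310.9413
Node (0,0) S=119.0000: V=(p*·68.3952+(1−p*)·113.5882)/1.02=99.8740; Δ=(68.3952−113.5882)/(145.1800−113.0500)=-1.4066; B=V−Δ·S=267.2555
Check: Δ(0,0)·S0 + B(0,0) = 99.8740 = V0.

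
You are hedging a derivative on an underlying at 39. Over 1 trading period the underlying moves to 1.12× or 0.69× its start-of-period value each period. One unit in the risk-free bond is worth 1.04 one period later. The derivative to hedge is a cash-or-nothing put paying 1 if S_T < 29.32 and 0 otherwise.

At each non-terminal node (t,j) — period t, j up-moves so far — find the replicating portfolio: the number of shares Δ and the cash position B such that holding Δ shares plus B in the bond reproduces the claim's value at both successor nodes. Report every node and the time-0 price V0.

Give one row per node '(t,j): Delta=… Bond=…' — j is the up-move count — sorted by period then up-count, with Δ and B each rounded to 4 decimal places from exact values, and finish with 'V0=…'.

(0,0): Delta=-0.0596 Bond=2.5045
V0=0.1789

The replicating-portfolio and risk-neutral prices coincide; use p* = (1.04−0.69)/(1.12−0.69) = 0.8140 for the latter.
At expiry t=1: V(1,0)=1.0000, V(1,1)=0.0000
  t=0,j=0: stock 39.0000 → up 43.6800 (V=0.0000), down 26.9100 (V=1.0000). Price 0.1789; hedge Δ=-0.0596, bond B=2.5045.
Each (Δ,B) replicates both successor values, so the strategy is self-financing and V0 is arbitrage-free.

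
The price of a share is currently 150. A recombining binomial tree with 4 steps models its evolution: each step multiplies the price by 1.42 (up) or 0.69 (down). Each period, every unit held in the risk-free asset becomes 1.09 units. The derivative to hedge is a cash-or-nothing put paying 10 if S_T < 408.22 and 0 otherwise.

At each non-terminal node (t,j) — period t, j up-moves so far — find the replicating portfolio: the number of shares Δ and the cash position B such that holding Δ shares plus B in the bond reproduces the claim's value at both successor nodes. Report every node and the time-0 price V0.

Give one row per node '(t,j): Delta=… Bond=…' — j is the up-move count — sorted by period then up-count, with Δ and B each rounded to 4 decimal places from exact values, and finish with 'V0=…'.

(0,0): Delta=-0.0116 Bond=8.1859
(1,0): Delta=0.0000 Bond=7.7218
(1,1): Delta=-0.0163 Bond=9.9132
(2,0): Delta=0.0000 Bond=8.4168
(2,1): Delta=0.0000 Bond=8.4168
(2,2): Delta=-0.0228 Bond=12.7760
(3,0): Delta=0.0000 Bond=9.1743
(3,1): Delta=0.0000 Bond=9.1743
(3,2): Delta=0.0000 Bond=9.1743
(3,3): Delta=-0.0319 Bond=17.8459
V0=6.4456

The replicating-portfolio and risk-neutral prices coincide; use p* = (1.09−0.69)/(1.42−0.69) = 0.5479 for the latter.
Payoff layer (t=4): V(4,0)=10.0000, V(4,1)=10.0000, V(4,2)=10.0000, V(4,3)=10.0000, V(4,4)=0.0000
  t=3,j=0: stock 49.2763 → up 69.9724 (V=10.0000), down 34.0007 (V=10.0000). Price 9.1743; hedge Δ=0.0000, bond B=9.1743.
  t=3,j=1: stock 101.4093 → up 144.0012 (V=10.0000), down 69.9724 (V=10.0000). Price 9.1743; hedge Δ=0.0000, bond B=9.1743.
  t=3,j=2: stock 208.6974 → up 296.3503 (V=10.0000), down 144.0012 (V=10.0000). Price 9.1743; hedge Δ=0.0000, bond B=9.1743.
  t=3,j=3: stock 429.4932 → up 609.8803 (V=0.0000), down 296.3503 (V=10.0000). Price 4.1473; hedge Δ=-0.0319, bond B=17.8459.
  t=2,j=0: stock 71.4150 → up 101.4093 (V=9.1743), down 49.2763 (V=9.1743). Price 8.4168; hedge Δ=0.0000, bond B=8.4168.
  t=2,j=1: stock 146.9700 → up 208.6974 (V=9.1743), down 101.4093 (V=9.1743). Price 8.4168; hedge Δ=0.0000, bond B=8.4168.
  t=2,j=2: stock 302.4600 → up 429.4932 (V=4.1473), down 208.6974 (V=9.1743). Price 5.8897; hedge Δ=-0.0228, bond B=12.7760.
  t=1,j=0: stock 103.5000 → up 146.9700 (V=8.4168), down 71.4150 (V=8.4168). Price 7.7218; hedge Δ=0.0000, bond B=7.7218.
  t=1,j=1: stock 213.0000 → up 302.4600 (V=5.8897), down 146.9700 (V=8.4168). Price 6.4515; hedge Δ=-0.0163, bond B=9.9132.
  t=0,j=0: stock 150.0000 → up 213.0000 (V=6.4515), down 103.5000 (V=7.7218). Price 6.4456; hedge Δ=-0.0116, bond B=8.1859.
Check: Δ(0,0)·S0 + B(0,0) = 6.4456 = V0.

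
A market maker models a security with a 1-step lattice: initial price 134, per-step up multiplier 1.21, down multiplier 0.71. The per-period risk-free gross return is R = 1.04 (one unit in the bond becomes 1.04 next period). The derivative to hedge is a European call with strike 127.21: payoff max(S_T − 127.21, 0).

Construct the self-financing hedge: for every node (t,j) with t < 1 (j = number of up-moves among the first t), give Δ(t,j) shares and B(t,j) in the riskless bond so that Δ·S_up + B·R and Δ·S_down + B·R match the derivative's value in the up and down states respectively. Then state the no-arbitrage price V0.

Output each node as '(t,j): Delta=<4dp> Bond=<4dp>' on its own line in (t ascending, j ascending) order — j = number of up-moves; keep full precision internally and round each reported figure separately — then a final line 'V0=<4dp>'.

(0,0): Delta=0.5213 Bond=-47.6929
V0=22.1671

Risk-neutral probability p* = (R−d)/(u−d) = (1.04−0.71)/(1.21−0.71) = 0.6600.
At expiry t=1: V(1,0)=0.0000, V(1,1)=34.9300
  t=0,j=0: stock 134.0000 → up 162.1400 (V=34.9300), down 95.1400 (V=0.0000). Price 22.1671; hedge Δ=0.5213, bond B=-47.6929.
Each (Δ,B) replicates both successor values, so the strategy is self-financing and V0 is arbitrage-free.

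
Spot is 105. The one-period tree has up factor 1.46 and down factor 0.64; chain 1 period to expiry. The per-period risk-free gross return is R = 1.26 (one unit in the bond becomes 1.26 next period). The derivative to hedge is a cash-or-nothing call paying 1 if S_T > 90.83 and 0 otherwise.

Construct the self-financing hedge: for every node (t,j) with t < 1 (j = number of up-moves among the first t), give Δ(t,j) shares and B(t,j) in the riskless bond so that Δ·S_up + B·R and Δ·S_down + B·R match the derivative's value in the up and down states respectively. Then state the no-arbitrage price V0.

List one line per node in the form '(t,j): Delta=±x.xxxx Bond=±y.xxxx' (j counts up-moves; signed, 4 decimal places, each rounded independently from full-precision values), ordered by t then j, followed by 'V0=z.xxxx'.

Since d<R<u, set p* = (R−d)/(u−d) = 0.7561; price each node as the discounted p*-expectation of its children.
At expiry t=1: V(1,0)=0.0000, V(1,1)=1.0000
Node (0,0) S=105.0000: V=(p*·1.0000+(1−p*)·0.0000)/1.26=0.6001; Δ=(1.0000−0.0000)/(153.3000−67.2000)=0.0116; B=V−Δ·S=-0.6194
Root portfolio cost Δ·105+B reproduces V0=0.6001.

(0,0): Delta=0.0116 Bond=-0.6194
V0=0.6001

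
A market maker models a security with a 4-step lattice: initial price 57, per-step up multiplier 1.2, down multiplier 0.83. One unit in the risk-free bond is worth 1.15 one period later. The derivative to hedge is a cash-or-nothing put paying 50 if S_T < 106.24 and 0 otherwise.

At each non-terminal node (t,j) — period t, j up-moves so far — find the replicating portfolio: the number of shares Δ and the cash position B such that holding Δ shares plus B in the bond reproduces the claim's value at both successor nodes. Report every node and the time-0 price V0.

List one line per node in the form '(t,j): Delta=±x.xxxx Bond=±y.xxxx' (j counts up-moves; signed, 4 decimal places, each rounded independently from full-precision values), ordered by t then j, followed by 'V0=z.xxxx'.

(0,0): Delta=-1.0084 Bond=70.0735
(1,0): Delta=0.0000 Bond=32.8758
(1,1): Delta=-1.1174 Bond=88.0390
(2,0): Delta=0.0000 Bond=37.8072
(2,1): Delta=0.0000 Bond=37.8072
(2,2): Delta=-1.2382 Bond=111.1570
(3,0): Delta=0.0000 Bond=43.4783
(3,1): Delta=0.0000 Bond=43.4783
(3,2): Delta=0.0000 Bond=43.4783
(3,3): Delta=-1.3720 Bond=141.0106
V0=12.5931

Risk-neutral probability p* = (R−d)/(u−d) = (1.15−0.83)/(1.2−0.83) = 0.8649.
Terminal values V(4,·): V(4,0)=50.0000, V(4,1)=50.0000, V(4,2)=50.0000, V(4,3)=50.0000, V(4,4)=0.0000
(3,0): S=32.5919. Δ = (V_up−V_dn)/(S_up−S_dn) = (50.0000−50.0000)/(39.1102−27.0512) = 0.0000. V = [p*·50.0000 + (1−p*)·50.0000]/1.15 = 43.4783. B = V − Δ·S = 43.4783.
(3,1): S=47.1208. Δ = (V_up−V_dn)/(S_up−S_dn) = (50.0000−50.0000)/(56.5449−39.1102) = 0.0000. V = [p*·50.0000 + (1−p*)·50.0000]/1.15 = 43.4783. B = V − Δ·S = 43.4783.
(3,2): S=68.1264. Δ = (V_up−V_dn)/(S_up−S_dn) = (50.0000−50.0000)/(81.7517−56.5449) = 0.0000. V = [p*·50.0000 + (1−p*)·50.0000]/1.15 = 43.4783. B = V − Δ·S = 43.4783.
(3,3): S=98.4960. Δ = (V_up−V_dn)/(S_up−S_dn) = (0.0000−50.0000)/(118.1952−81.7517) = -1.3720. V = [p*·0.0000 + (1−p*)·50.0000]/1.15 = 5.8754. B = V − Δ·S = 141.0106.
(2,0): S=39.2673. Δ = (V_up−V_dn)/(S_up−S_dn) = (43.4783−43.4783)/(47.1208−32.5919) = 0.0000. V = [p*·43.4783 + (1−p*)·43.4783]/1.15 = 37.8072. B = V − Δ·S = 37.8072.
(2,1): S=56.7720. Δ = (V_up−V_dn)/(S_up−S_dn) = (43.4783−43.4783)/(68.1264−47.1208) = 0.0000. V = [p*·43.4783 + (1−p*)·43.4783]/1.15 = 37.8072. B = V − Δ·S = 37.8072.
(2,2): S=82.0800. Δ = (V_up−V_dn)/(S_up−S_dn) = (5.8754−43.4783)/(98.4960−68.1264) = -1.2382. V = [p*·5.8754 + (1−p*)·43.4783]/1.15 = 9.5277. B = V − Δ·S = 111.1570.
(1,0): S=47.3100. Δ = (V_up−V_dn)/(S_up−S_dn) = (37.8072−37.8072)/(56.7720−39.2673) = 0.0000. V = [p*·37.8072 + (1−p*)·37.8072]/1.15 = 32.8758. B = V − Δ·S = 32.8758.
(1,1): S=68.4000. Δ = (V_up−V_dn)/(S_up−S_dn) = (9.5277−37.8072)/(82.0800−56.7720) = -1.1174. V = [p*·9.5277 + (1−p*)·37.8072]/1.15 = 11.6081. B = V − Δ·S = 88.0390.
(0,0): S=57.0000. Δ = (V_up−V_dn)/(S_up−S_dn) = (11.6081−32.8758)/(68.4000−47.3100) = -1.0084. V = [p*·11.6081 + (1−p*)·32.8758]/1.15 = 12.5931. B = V − Δ·S = 70.0735.
Check: Δ(0,0)·S0 + B(0,0) = 12.5931 = V0.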